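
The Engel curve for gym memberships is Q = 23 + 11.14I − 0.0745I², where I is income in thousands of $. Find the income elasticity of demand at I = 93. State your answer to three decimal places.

-0.609

At I = 93: Q = 414.6695.
dQ/dI = 11.14 − 0.149I = -2.71700.
η = (dQ/dI)·(I/Q) = -2.71700 × (93/414.6695) = -0.609.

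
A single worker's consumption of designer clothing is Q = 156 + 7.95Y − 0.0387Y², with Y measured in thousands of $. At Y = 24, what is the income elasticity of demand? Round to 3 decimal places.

0.451

At Y = 24: Q = 324.5088.
dQ/dY = 7.95 − 0.0774Y = 6.09240.
η = (dQ/dY)·(Y/Q) = 6.09240 × (24/324.5088) = 0.451.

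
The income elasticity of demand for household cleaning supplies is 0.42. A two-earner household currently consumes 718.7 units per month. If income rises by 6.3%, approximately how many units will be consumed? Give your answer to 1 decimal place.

737.7

%ΔQ ≈ η × %ΔI = 0.42 × 6.3% = 2.646%.
New Q ≈ 718.7 × (1 + 0.02646) = 737.7.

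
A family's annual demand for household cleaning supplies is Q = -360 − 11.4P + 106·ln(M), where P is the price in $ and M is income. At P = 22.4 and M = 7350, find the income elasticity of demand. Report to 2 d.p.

0.32

At P = 22.4, M = 7350: Q = 328.300.
Holding P constant, ∂Q/∂M = 106/M = 0.0144218.
η_M = (∂Q/∂M)·(M/Q) = 0.0144218 × (7350/328.300) = 0.32.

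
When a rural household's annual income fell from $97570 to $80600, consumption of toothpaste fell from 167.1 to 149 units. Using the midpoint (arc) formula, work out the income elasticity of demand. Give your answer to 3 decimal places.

ΔQ = 149 − 167.1 = -18.1; midpoint Q̄ = (167.1 + 149)/2 = 158.05.
ΔI = 80600 − 97570 = -16970; midpoint Ī = (97570 + 80600)/2 = 89085.
η = (ΔQ/Q̄) ÷ (ΔI/Ī) = (-18.1/158.05) ÷ (-16970/89085) = 0.601.

0.601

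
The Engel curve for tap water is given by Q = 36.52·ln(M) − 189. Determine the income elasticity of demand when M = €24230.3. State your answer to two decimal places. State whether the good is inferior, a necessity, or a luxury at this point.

At M = 24230.3: Q = 179.683.
dQ/dM = 36.52/M = 0.0015072 at this income.
η = (dQ/dM)·(M/Q) = 0.0015072 × (24230.3/179.683) = 0.20.
Since 0 < η < 1, the good is a necessity.

0.20 (necessity)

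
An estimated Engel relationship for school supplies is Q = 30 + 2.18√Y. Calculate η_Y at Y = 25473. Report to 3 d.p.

0.460

At Y = 25473: Q = 377.934.
dQ/dY = 2.18/(2√Y) = 0.00682946 at this income.
η = (dQ/dY)·(Y/Q) = 0.00682946 × (25473/377.934) = 0.460.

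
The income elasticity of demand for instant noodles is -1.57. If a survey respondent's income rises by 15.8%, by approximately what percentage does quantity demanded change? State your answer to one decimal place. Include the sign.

-24.8%

%ΔQ ≈ η × %ΔI = -1.57 × 15.8% = -24.8%.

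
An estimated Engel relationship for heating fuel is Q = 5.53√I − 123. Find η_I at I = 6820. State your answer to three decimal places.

At I = 6820: Q = 333.686.
dQ/dI = 5.53/(2√I) = 0.0334813 at this income.
η = (dQ/dI)·(I/Q) = 0.0334813 × (6820/333.686) = 0.684.

0.684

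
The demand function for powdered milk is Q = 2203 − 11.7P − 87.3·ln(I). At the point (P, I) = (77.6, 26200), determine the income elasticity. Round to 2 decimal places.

At P = 77.6, I = 26200: Q = 406.932.
Holding P constant, ∂Q/∂I = -87.3/I = -0.00333206.
η_I = (∂Q/∂I)·(I/Q) = -0.00333206 × (26200/406.932) = -0.21.

-0.21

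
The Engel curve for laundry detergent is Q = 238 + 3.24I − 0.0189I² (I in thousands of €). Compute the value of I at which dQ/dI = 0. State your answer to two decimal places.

dQ/dI = 3.24 − 0.0378I.
The good is inferior where dQ/dI < 0. Setting dQ/dI = 0 gives I = 3.24 / 0.0378 = 85.71.

85.71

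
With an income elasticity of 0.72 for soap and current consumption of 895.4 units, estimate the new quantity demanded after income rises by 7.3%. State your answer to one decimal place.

942.5

%ΔQ ≈ η × %ΔI = 0.72 × 7.3% = 5.256%.
New Q ≈ 895.4 × (1 + 0.05256) = 942.5.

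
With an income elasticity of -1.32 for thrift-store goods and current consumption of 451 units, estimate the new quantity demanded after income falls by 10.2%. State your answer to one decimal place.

%ΔQ ≈ η × %ΔI = -1.32 × (-10.2%) = 13.464%.
New Q ≈ 451 × (1 + 0.13464) = 511.7.

511.7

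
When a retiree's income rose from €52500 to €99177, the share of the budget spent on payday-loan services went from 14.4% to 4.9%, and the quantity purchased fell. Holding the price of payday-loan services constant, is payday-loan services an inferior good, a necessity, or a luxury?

inferior good

Quantity demanded falls as income rises, so η < 0.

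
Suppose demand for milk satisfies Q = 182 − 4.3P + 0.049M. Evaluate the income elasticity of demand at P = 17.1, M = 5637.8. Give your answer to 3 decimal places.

0.718

At P = 17.1, M = 5637.8: Q = 384.722.
Holding P constant, ∂Q/∂M = 0.049.
η_M = (∂Q/∂M)·(M/Q) = 0.049 × (5637.8/384.722) = 0.718.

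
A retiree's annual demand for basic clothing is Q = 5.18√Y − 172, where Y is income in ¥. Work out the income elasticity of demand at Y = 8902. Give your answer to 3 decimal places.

At Y = 8902: Q = 316.735.
dQ/dY = 5.18/(2√Y) = 0.0274509 at this income.
η = (dQ/dY)·(Y/Q) = 0.0274509 × (8902/316.735) = 0.772.

0.772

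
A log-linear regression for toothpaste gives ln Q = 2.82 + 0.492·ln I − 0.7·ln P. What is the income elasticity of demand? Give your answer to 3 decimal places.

In a log-linear demand, the coefficient on ln I is the income elasticity.
So η = 0.492.

0.492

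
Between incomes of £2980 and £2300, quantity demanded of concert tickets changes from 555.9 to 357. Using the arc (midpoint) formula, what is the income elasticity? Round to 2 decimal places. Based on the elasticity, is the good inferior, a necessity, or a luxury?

1.69 (luxury)

ΔQ = 357 − 555.9 = -198.9; midpoint Q̄ = (555.9 + 357)/2 = 456.45.
ΔI = 2300 − 2980 = -680; midpoint Ī = (2980 + 2300)/2 = 2640.
η = (ΔQ/Q̄) ÷ (ΔI/Ī) = (-198.9/456.45) ÷ (-680/2640) = 1.69.
η > 1 ⇒ luxury.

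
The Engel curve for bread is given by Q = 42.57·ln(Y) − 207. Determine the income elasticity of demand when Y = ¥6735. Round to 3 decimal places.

0.253

At Y = 6735: Q = 168.258.
dQ/dY = 42.57/Y = 0.00632071 at this income.
η = (dQ/dY)·(Y/Q) = 0.00632071 × (6735/168.258) = 0.253.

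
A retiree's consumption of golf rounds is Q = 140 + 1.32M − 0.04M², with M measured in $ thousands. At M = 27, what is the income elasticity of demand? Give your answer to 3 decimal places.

At M = 27: Q = 146.4800.
dQ/dM = 1.32 − 0.08M = -0.84000.
η = (dQ/dM)·(M/Q) = -0.84000 × (27/146.4800) = -0.155.

-0.155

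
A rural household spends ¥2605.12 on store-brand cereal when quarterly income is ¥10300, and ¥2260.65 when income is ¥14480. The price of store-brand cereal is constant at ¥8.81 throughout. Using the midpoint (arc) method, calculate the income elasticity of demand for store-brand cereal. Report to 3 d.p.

With a constant price, Q₁ = 2605.12/8.81 = 295.700 and Q₂ = 2260.65/8.81 = 256.600 (equivalently, work directly with expenditure since P cancels).
Midpoint %ΔQ = (2260.65 − 2605.12)/2432.89 = -0.14159; midpoint %ΔI = (14480 − 10300)/12390 = 0.33737.
η = -0.14159 / 0.33737 = -0.420.

-0.420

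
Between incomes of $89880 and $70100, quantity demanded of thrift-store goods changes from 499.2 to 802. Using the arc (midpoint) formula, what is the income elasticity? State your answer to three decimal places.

ΔQ = 802 − 499.2 = 302.8; midpoint Q̄ = (499.2 + 802)/2 = 650.6.
ΔI = 70100 − 89880 = -19780; midpoint Ī = (89880 + 70100)/2 = 79990.
η = (ΔQ/Q̄) ÷ (ΔI/Ī) = (302.8/650.6) ÷ (-19780/79990) = -1.882.

-1.882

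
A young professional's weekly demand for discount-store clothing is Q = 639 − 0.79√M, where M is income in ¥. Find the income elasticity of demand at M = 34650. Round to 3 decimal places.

-0.149

At M = 34650: Q = 491.945.
dQ/dM = -0.79/(2√M) = -0.002122 at this income.
η = (dQ/dM)·(M/Q) = -0.002122 × (34650/491.945) = -0.149.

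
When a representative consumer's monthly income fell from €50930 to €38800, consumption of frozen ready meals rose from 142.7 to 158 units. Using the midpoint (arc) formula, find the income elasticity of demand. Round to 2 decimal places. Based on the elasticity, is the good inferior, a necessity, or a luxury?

ΔQ = 158 − 142.7 = 15.3; midpoint Q̄ = (142.7 + 158)/2 = 150.35.
ΔI = 38800 − 50930 = -12130; midpoint Ī = (50930 + 38800)/2 = 44865.
η = (ΔQ/Q̄) ÷ (ΔI/Ī) = (15.3/150.35) ÷ (-12130/44865) = -0.38.
η < 0 ⇒ inferior good.

-0.38 (inferior good)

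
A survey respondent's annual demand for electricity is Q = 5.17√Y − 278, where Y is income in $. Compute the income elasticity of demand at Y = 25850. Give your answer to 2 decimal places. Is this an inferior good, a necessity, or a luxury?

At Y = 25850: Q = 553.229.
dQ/dY = 5.17/(2√Y) = 0.0160779 at this income.
η = (dQ/dY)·(Y/Q) = 0.0160779 × (25850/553.229) = 0.75.
Since 0 < η < 1, the good is a necessity.

0.75 (necessity)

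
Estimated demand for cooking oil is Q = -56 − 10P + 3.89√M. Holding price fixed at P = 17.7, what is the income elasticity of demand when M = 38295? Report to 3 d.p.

At P = 17.7, M = 38295: Q = 528.238.
Holding P constant, ∂Q/∂M = 3.89/(2√M) = 0.00993913.
η_M = (∂Q/∂M)·(M/Q) = 0.00993913 × (38295/528.238) = 0.721.

0.721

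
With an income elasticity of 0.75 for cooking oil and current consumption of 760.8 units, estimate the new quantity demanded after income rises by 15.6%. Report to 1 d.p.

%ΔQ ≈ η × %ΔI = 0.75 × 15.6% = 11.7%.
New Q ≈ 760.8 × (1 + 0.117) = 849.8.

849.8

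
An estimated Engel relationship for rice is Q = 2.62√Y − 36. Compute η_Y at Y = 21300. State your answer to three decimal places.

0.552

At Y = 21300: Q = 346.376.
dQ/dY = 2.62/(2√Y) = 0.00897597 at this income.
η = (dQ/dY)·(Y/Q) = 0.00897597 × (21300/346.376) = 0.552.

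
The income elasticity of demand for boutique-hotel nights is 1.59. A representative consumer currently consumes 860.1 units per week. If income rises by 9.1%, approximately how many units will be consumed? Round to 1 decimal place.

%ΔQ ≈ η × %ΔI = 1.59 × 9.1% = 14.469%.
New Q ≈ 860.1 × (1 + 0.14469) = 984.5.

984.5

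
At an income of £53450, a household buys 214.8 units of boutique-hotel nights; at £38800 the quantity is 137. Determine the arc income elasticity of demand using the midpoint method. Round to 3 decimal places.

1.393

ΔQ = 137 − 214.8 = -77.8; midpoint Q̄ = (214.8 + 137)/2 = 175.9.
ΔI = 38800 − 53450 = -14650; midpoint Ī = (53450 + 38800)/2 = 46125.
η = (ΔQ/Q̄) ÷ (ΔI/Ī) = (-77.8/175.9) ÷ (-14650/46125) = 1.393.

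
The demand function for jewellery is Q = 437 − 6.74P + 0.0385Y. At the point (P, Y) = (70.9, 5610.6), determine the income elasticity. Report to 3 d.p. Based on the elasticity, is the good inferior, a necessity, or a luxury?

1.233 (luxury)

At P = 70.9, Y = 5610.6: Q = 175.142.
Holding P constant, ∂Q/∂Y = 0.0385.
η_Y = (∂Q/∂Y)·(Y/Q) = 0.0385 × (5610.6/175.142) = 1.233.
Since η > 1, this is a luxury.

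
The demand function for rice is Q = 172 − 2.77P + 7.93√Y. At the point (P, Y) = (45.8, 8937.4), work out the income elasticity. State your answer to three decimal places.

At P = 45.8, Y = 8937.4: Q = 794.819.
Holding P constant, ∂Q/∂Y = 7.93/(2√Y) = 0.0419409.
η_Y = (∂Q/∂Y)·(Y/Q) = 0.0419409 × (8937.4/794.819) = 0.472.

0.472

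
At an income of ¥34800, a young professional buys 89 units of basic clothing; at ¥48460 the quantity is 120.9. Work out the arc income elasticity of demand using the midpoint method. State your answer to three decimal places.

ΔQ = 120.9 − 89 = 31.9; midpoint Q̄ = (89 + 120.9)/2 = 104.95.
ΔI = 48460 − 34800 = 13660; midpoint Ī = (34800 + 48460)/2 = 41630.
η = (ΔQ/Q̄) ÷ (ΔI/Ī) = (31.9/104.95) ÷ (13660/41630) = 0.926.

0.926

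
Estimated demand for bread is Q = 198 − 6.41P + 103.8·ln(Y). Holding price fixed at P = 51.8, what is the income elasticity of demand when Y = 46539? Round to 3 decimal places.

At P = 51.8, Y = 46539: Q = 981.609.
Holding P constant, ∂Q/∂Y = 103.8/Y = 0.00223039.
η_Y = (∂Q/∂Y)·(Y/Q) = 0.00223039 × (46539/981.609) = 0.106.

0.106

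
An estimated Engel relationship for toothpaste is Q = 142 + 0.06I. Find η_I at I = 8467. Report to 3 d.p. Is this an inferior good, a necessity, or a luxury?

At I = 8467: Q = 650.020.
dQ/dI = 0.06.
η = (dQ/dI)·(I/Q) = 0.06 × (8467/650.020) = 0.782.
Since 0 < η < 1, the good is a necessity.

0.782 (necessity)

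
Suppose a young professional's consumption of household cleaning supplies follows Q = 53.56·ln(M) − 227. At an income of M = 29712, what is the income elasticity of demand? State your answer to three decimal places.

0.165

At M = 29712: Q = 324.631.
dQ/dM = 53.56/M = 0.00180264 at this income.
η = (dQ/dM)·(M/Q) = 0.00180264 × (29712/324.631) = 0.165.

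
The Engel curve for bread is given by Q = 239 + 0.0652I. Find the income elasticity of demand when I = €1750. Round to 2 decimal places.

At I = 1750: Q = 353.100.
dQ/dI = 0.0652.
η = (dQ/dI)·(I/Q) = 0.0652 × (1750/353.100) = 0.32.

0.32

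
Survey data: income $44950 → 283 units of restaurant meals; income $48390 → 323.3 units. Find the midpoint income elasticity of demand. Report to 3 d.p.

1.804

ΔQ = 323.3 − 283 = 40.3; midpoint Q̄ = (283 + 323.3)/2 = 303.15.
ΔI = 48390 − 44950 = 3440; midpoint Ī = (44950 + 48390)/2 = 46670.
η = (ΔQ/Q̄) ÷ (ΔI/Ī) = (40.3/303.15) ÷ (3440/46670) = 1.804.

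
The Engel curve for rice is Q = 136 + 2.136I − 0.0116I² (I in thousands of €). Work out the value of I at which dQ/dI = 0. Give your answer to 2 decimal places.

dQ/dI = 2.136 − 0.0232I.
The good is inferior where dQ/dI < 0. Setting dQ/dI = 0 gives I = 2.136 / 0.0232 = 92.07.

92.07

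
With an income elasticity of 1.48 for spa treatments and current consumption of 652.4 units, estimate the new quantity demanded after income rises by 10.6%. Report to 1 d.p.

754.7

%ΔQ ≈ η × %ΔI = 1.48 × 10.6% = 15.688%.
New Q ≈ 652.4 × (1 + 0.15688) = 754.7.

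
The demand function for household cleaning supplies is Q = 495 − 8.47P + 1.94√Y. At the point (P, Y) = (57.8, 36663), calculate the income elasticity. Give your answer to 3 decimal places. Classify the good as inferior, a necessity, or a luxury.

0.493 (necessity)

At P = 57.8, Y = 36663: Q = 376.897.
Holding P constant, ∂Q/∂Y = 1.94/(2√Y) = 0.00506591.
η_Y = (∂Q/∂Y)·(Y/Q) = 0.00506591 × (36663/376.897) = 0.493.
Since 0 < η < 1, this is a necessity.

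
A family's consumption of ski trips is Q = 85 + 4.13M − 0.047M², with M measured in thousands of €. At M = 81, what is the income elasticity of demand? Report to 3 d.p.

At M = 81: Q = 111.1630.
dQ/dM = 4.13 − 0.094M = -3.48400.
η = (dQ/dM)·(M/Q) = -3.48400 × (81/111.1630) = -2.539.

-2.539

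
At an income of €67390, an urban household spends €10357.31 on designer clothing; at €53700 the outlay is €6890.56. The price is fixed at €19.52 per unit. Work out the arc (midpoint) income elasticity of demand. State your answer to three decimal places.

With a constant price, Q₁ = 10357.31/19.52 = 530.600 and Q₂ = 6890.56/19.52 = 353.000 (equivalently, work directly with expenditure since P cancels).
Midpoint %ΔQ = (6890.56 − 10357.31)/8623.94 = -0.40199; midpoint %ΔI = (53700 − 67390)/60545 = -0.22611.
η = -0.40199 / -0.22611 = 1.778.

1.778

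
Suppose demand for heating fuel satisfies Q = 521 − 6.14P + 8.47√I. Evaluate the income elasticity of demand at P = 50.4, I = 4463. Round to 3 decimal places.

0.364

At P = 50.4, I = 4463: Q = 777.388.
Holding P constant, ∂Q/∂I = 8.47/(2√I) = 0.0633928.
η_I = (∂Q/∂I)·(I/Q) = 0.0633928 × (4463/777.388) = 0.364.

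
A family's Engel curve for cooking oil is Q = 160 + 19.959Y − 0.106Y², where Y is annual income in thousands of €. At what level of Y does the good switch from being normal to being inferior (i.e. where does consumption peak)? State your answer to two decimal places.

94.15

dQ/dY = 19.959 − 0.212Y.
The good is inferior where dQ/dY < 0. Setting dQ/dY = 0 gives Y = 19.959 / 0.212 = 94.15.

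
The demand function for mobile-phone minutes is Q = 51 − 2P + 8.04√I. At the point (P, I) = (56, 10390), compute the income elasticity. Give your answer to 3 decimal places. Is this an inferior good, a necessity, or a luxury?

At P = 56, I = 10390: Q = 758.528.
Holding P constant, ∂Q/∂I = 8.04/(2√I) = 0.0394383.
η_I = (∂Q/∂I)·(I/Q) = 0.0394383 × (10390/758.528) = 0.540.
Since 0 < η < 1, this is a necessity.

0.540 (necessity)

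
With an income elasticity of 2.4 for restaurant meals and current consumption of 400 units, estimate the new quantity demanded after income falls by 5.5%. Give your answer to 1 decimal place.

%ΔQ ≈ η × %ΔI = 2.4 × (-5.5%) = -13.2%.
New Q ≈ 400 × (1 − 0.132) = 347.2.

347.2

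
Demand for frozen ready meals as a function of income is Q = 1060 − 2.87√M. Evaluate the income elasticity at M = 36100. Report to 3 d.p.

-0.530

At M = 36100: Q = 514.700.
dQ/dM = -2.87/(2√M) = -0.00755263 at this income.
η = (dQ/dM)·(M/Q) = -0.00755263 × (36100/514.700) = -0.530.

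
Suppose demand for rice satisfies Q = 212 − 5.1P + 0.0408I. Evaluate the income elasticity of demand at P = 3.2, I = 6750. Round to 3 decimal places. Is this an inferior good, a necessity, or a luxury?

At P = 3.2, I = 6750: Q = 471.080.
Holding P constant, ∂Q/∂I = 0.0408.
η_I = (∂Q/∂I)·(I/Q) = 0.0408 × (6750/471.080) = 0.585.
Since 0 < η < 1, this is a necessity.

0.585 (necessity)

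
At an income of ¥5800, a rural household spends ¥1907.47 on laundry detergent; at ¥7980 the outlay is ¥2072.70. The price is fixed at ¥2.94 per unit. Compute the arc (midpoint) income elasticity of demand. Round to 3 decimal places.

0.262

With a constant price, Q₁ = 1907.47/2.94 = 648.799 and Q₂ = 2072.70/2.94 = 705.000 (equivalently, work directly with expenditure since P cancels).
Midpoint %ΔQ = (2072.70 − 1907.47)/1990.09 = 0.08303; midpoint %ΔI = (7980 − 5800)/6890 = 0.31640.
η = 0.08303 / 0.31640 = 0.262.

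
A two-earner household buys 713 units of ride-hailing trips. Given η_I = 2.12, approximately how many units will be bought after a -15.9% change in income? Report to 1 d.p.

472.7

%ΔQ ≈ η × %ΔI = 2.12 × (-15.9%) = -33.708%.
New Q ≈ 713 × (1 − 0.33708) = 472.7.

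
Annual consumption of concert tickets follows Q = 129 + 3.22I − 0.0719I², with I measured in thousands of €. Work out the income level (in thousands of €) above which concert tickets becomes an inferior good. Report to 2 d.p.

dQ/dI = 3.22 − 0.1438I.
The good is inferior where dQ/dI < 0. Setting dQ/dI = 0 gives I = 3.22 / 0.1438 = 22.39.

22.39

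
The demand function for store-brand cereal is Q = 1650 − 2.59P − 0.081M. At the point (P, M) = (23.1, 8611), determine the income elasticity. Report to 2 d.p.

-0.78

At P = 23.1, M = 8611: Q = 892.680.
Holding P constant, ∂Q/∂M = −0.081.
η_M = (∂Q/∂M)·(M/Q) = -0.081 × (8611/892.680) = -0.78.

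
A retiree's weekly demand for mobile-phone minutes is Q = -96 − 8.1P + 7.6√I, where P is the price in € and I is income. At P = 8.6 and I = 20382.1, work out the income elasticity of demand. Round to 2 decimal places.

0.59

At P = 8.6, I = 20382.1: Q = 919.361.
Holding P constant, ∂Q/∂I = 7.6/(2√I) = 0.026617.
η_I = (∂Q/∂I)·(I/Q) = 0.026617 × (20382.1/919.361) = 0.59.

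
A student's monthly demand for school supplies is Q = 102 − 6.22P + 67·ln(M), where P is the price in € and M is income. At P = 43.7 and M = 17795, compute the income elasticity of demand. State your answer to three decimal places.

At P = 43.7, M = 17795: Q = 485.893.
Holding P constant, ∂Q/∂M = 67/M = 0.0037651.
η_M = (∂Q/∂M)·(M/Q) = 0.0037651 × (17795/485.893) = 0.138.

0.138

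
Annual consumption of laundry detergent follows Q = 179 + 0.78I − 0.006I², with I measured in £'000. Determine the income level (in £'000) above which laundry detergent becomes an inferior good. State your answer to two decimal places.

65.00

dQ/dI = 0.78 − 0.012I.
The good is inferior where dQ/dI < 0. Setting dQ/dI = 0 gives I = 0.78 / 0.012 = 65.00.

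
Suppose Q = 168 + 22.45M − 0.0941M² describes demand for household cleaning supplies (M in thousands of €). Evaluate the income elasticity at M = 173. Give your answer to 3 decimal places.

At M = 173: Q = 1235.5311.
dQ/dM = 22.45 − 0.1882M = -10.10860.
η = (dQ/dM)·(M/Q) = -10.10860 × (173/1235.5311) = -1.415.

-1.415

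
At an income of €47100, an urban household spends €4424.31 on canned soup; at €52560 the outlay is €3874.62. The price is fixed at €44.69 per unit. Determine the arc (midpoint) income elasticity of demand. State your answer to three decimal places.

-1.209

With a constant price, Q₁ = 4424.31/44.69 = 99.000 and Q₂ = 3874.62/44.69 = 86.700 (equivalently, work directly with expenditure since P cancels).
Midpoint %ΔQ = (3874.62 − 4424.31)/4149.47 = -0.13247; midpoint %ΔI = (52560 − 47100)/49830 = 0.10957.
η = -0.13247 / 0.10957 = -1.209.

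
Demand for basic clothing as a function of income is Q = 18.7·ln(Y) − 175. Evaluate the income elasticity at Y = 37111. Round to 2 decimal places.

0.86

At Y = 37111: Q = 21.755.
dQ/dY = 18.7/Y = 0.000503894 at this income.
η = (dQ/dY)·(Y/Q) = 0.000503894 × (37111/21.755) = 0.86.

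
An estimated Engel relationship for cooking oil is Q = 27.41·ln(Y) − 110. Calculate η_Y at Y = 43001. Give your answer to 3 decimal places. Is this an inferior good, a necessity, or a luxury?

At Y = 43001: Q = 182.437.
dQ/dY = 27.41/Y = 0.000637427 at this income.
η = (dQ/dY)·(Y/Q) = 0.000637427 × (43001/182.437) = 0.150.
Since 0 < η < 1, the good is a necessity.

0.150 (necessity)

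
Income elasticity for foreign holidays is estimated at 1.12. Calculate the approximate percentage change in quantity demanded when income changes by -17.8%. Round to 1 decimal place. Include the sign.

-19.9%

%ΔQ ≈ η × %ΔI = 1.12 × (-17.8%) = -19.9%.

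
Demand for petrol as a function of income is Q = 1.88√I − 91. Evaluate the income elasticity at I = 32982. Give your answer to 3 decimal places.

0.682

At I = 32982: Q = 250.426.
dQ/dI = 1.88/(2√I) = 0.00517594 at this income.
η = (dQ/dI)·(I/Q) = 0.00517594 × (32982/250.426) = 0.682.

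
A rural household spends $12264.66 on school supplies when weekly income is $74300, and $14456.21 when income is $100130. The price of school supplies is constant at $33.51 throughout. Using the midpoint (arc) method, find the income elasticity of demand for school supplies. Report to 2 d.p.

0.55

With a constant price, Q₁ = 12264.66/33.51 = 366.000 and Q₂ = 14456.21/33.51 = 431.400 (equivalently, work directly with expenditure since P cancels).
Midpoint %ΔQ = (14456.21 − 12264.66)/13360.44 = 0.16403; midpoint %ΔI = (100130 − 74300)/87215 = 0.29616.
η = 0.16403 / 0.29616 = 0.55.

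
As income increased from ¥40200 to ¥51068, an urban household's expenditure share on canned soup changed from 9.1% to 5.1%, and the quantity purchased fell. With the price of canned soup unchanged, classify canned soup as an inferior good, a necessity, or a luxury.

Quantity demanded falls as income rises, so η < 0.

inferior good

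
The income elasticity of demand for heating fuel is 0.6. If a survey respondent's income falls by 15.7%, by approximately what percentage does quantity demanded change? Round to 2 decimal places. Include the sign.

-9.42%

%ΔQ ≈ η × %ΔI = 0.6 × (-15.7%) = -9.42%.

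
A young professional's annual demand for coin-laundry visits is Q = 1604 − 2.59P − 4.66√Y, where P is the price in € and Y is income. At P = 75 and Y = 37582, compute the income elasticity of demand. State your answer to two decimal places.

-0.89

At P = 75, Y = 37582: Q = 506.359.
Holding P constant, ∂Q/∂Y = -4.66/(2√Y) = -0.0120189.
η_Y = (∂Q/∂Y)·(Y/Q) = -0.0120189 × (37582/506.359) = -0.89.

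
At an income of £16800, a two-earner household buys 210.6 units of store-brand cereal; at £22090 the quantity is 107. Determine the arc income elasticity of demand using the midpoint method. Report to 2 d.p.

-2.40

ΔQ = 107 − 210.6 = -103.6; midpoint Q̄ = (210.6 + 107)/2 = 158.8.
ΔI = 22090 − 16800 = 5290; midpoint Ī = (16800 + 22090)/2 = 19445.
η = (ΔQ/Q̄) ÷ (ΔI/Ī) = (-103.6/158.8) ÷ (5290/19445) = -2.40.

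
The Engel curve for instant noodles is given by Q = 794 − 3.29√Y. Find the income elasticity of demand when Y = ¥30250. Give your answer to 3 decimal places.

-1.290

At Y = 30250: Q = 221.786.
dQ/dY = -3.29/(2√Y) = -0.00945809 at this income.
η = (dQ/dY)·(Y/Q) = -0.00945809 × (30250/221.786) = -1.290.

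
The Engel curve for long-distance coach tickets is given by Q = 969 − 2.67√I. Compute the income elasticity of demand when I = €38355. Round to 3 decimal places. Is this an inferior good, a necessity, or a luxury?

At I = 38355: Q = 446.096.
dQ/dI = -2.67/(2√I) = -0.00681664 at this income.
η = (dQ/dI)·(I/Q) = -0.00681664 × (38355/446.096) = -0.586.
Since η < 0, the good is an inferior good.

-0.586 (inferior good)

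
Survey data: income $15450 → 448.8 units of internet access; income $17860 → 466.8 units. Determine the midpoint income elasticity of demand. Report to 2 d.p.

ΔQ = 466.8 − 448.8 = 18; midpoint Q̄ = (448.8 + 466.8)/2 = 457.8.
ΔI = 17860 − 15450 = 2410; midpoint Ī = (15450 + 17860)/2 = 16655.
η = (ΔQ/Q̄) ÷ (ΔI/Ī) = (18/457.8) ÷ (2410/16655) = 0.27.

0.27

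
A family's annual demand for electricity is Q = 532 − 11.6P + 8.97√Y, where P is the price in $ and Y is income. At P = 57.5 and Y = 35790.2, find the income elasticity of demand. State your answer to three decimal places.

At P = 57.5, Y = 35790.2: Q = 1561.971.
Holding P constant, ∂Q/∂Y = 8.97/(2√Y) = 0.0237072.
η_Y = (∂Q/∂Y)·(Y/Q) = 0.0237072 × (35790.2/1561.971) = 0.543.

0.543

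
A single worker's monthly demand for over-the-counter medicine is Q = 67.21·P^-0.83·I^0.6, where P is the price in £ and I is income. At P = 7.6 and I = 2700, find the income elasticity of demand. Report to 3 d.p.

For a multiplicative demand Q = A·P^α·I^β, the income elasticity is β everywhere.
Here β = 0.6, so η = 0.600.

0.600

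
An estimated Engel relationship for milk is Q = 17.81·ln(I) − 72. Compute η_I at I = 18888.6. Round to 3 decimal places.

At I = 18888.6: Q = 103.363.
dQ/dI = 17.81/I = 0.000942897 at this income.
η = (dQ/dI)·(I/Q) = 0.000942897 × (18888.6/103.363) = 0.172.

0.172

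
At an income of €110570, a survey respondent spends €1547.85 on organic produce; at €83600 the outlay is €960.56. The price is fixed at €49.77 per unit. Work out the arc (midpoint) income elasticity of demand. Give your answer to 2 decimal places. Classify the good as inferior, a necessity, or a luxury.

With a constant price, Q₁ = 1547.85/49.77 = 31.100 and Q₂ = 960.56/49.77 = 19.300 (equivalently, work directly with expenditure since P cancels).
Midpoint %ΔQ = (960.56 − 1547.85)/1254.21 = -0.46826; midpoint %ΔI = (83600 − 110570)/97085 = -0.27780.
η = -0.46826 / -0.27780 = 1.69.
η > 1 ⇒ luxury.

1.69 (luxury)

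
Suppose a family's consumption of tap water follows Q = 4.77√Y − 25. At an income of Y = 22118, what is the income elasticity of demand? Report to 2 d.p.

0.52

At Y = 22118: Q = 684.400.
dQ/dY = 4.77/(2√Y) = 0.0160367 at this income.
η = (dQ/dY)·(Y/Q) = 0.0160367 × (22118/684.400) = 0.52.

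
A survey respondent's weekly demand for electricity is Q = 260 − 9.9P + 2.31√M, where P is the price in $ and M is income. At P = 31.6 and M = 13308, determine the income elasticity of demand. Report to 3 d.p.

At P = 31.6, M = 13308: Q = 213.642.
Holding P constant, ∂Q/∂M = 2.31/(2√M) = 0.0100121.
η_M = (∂Q/∂M)·(M/Q) = 0.0100121 × (13308/213.642) = 0.624.

0.624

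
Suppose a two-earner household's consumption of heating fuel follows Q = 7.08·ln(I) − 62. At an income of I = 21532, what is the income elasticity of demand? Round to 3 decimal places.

0.820

At I = 21532: Q = 8.639.
dQ/dI = 7.08/I = 0.000328813 at this income.
η = (dQ/dI)·(I/Q) = 0.000328813 × (21532/8.639) = 0.820.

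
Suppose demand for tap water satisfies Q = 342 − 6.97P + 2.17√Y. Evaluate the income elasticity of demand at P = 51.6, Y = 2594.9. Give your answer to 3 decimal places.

0.595

At P = 51.6, Y = 2594.9: Q = 92.888.
Holding P constant, ∂Q/∂Y = 2.17/(2√Y) = 0.0212995.
η_Y = (∂Q/∂Y)·(Y/Q) = 0.0212995 × (2594.9/92.888) = 0.595.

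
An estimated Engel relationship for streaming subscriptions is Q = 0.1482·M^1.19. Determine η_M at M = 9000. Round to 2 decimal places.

1.19

For Q = A·M^β the income elasticity is constant and equal to β.
Here β = 1.19, so η = 1.19.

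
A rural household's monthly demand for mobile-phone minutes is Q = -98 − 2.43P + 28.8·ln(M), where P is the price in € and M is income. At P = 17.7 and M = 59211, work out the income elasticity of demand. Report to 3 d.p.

At P = 17.7, M = 59211: Q = 175.468.
Holding P constant, ∂Q/∂M = 28.8/M = 0.000486396.
η_M = (∂Q/∂M)·(M/Q) = 0.000486396 × (59211/175.468) = 0.164.

0.164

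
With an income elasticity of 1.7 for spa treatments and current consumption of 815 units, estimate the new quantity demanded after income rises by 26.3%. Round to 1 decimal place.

1179.4

%ΔQ ≈ η × %ΔI = 1.7 × 26.3% = 44.71%.
New Q ≈ 815 × (1 + 0.4471) = 1179.4.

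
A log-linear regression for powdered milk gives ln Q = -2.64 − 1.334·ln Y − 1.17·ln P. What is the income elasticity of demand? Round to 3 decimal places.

-1.334

In a log-linear demand, the coefficient on ln Y is the income elasticity.
So η = -1.334.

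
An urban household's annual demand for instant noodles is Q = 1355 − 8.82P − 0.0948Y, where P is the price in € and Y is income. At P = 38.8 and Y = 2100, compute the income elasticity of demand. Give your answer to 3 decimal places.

At P = 38.8, Y = 2100: Q = 813.704.
Holding P constant, ∂Q/∂Y = −0.0948.
η_Y = (∂Q/∂Y)·(Y/Q) = -0.0948 × (2100/813.704) = -0.245.

-0.245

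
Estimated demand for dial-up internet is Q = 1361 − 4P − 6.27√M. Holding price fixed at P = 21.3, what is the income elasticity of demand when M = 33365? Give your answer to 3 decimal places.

At P = 21.3, M = 33365: Q = 130.516.
Holding P constant, ∂Q/∂M = -6.27/(2√M) = -0.017163.
η_M = (∂Q/∂M)·(M/Q) = -0.017163 × (33365/130.516) = -4.388.

-4.388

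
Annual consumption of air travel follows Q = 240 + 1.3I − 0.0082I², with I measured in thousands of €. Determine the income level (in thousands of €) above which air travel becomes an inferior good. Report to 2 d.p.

dQ/dI = 1.3 − 0.0164I.
The good is inferior where dQ/dI < 0. Setting dQ/dI = 0 gives I = 1.3 / 0.0164 = 79.27.

79.27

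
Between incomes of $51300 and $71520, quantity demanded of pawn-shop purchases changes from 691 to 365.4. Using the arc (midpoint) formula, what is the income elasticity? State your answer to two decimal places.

ΔQ = 365.4 − 691 = -325.6; midpoint Q̄ = (691 + 365.4)/2 = 528.2.
ΔI = 71520 − 51300 = 20220; midpoint Ī = (51300 + 71520)/2 = 61410.
η = (ΔQ/Q̄) ÷ (ΔI/Ī) = (-325.6/528.2) ÷ (20220/61410) = -1.87.

-1.87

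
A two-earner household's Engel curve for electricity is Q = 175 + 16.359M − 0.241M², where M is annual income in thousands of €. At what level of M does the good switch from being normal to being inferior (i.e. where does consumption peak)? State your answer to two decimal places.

dQ/dM = 16.359 − 0.482M.
The good is inferior where dQ/dM < 0. Setting dQ/dM = 0 gives M = 16.359 / 0.482 = 33.94.

33.94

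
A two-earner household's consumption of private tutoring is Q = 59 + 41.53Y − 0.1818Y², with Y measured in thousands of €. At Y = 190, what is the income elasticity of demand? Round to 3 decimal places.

At Y = 190: Q = 1386.7200.
dQ/dY = 41.53 − 0.3636Y = -27.55400.
η = (dQ/dY)·(Y/Q) = -27.55400 × (190/1386.7200) = -3.775.

-3.775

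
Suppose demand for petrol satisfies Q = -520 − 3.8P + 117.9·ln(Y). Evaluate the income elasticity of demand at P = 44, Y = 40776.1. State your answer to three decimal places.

0.209

At P = 44, Y = 40776.1: Q = 564.409.
Holding P constant, ∂Q/∂Y = 117.9/Y = 0.0028914.
η_Y = (∂Q/∂Y)·(Y/Q) = 0.0028914 × (40776.1/564.409) = 0.209.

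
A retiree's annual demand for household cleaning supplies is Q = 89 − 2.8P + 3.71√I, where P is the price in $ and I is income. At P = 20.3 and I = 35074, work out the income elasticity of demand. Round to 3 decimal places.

0.478

At P = 20.3, I = 35074: Q = 726.971.
Holding P constant, ∂Q/∂I = 3.71/(2√I) = 0.00990493.
η_I = (∂Q/∂I)·(I/Q) = 0.00990493 × (35074/726.971) = 0.478.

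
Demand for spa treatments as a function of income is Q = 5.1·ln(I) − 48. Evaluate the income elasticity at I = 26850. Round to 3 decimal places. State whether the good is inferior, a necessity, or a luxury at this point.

1.272 (luxury)

At I = 26850: Q = 4.010.
dQ/dI = 5.1/I = 0.000189944 at this income.
η = (dQ/dI)·(I/Q) = 0.000189944 × (26850/4.010) = 1.272.
Since η > 1, the good is a luxury.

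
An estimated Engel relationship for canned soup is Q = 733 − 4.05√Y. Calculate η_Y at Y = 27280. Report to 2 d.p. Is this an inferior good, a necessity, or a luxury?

-5.22 (inferior good)

At Y = 27280: Q = 64.075.
dQ/dY = -4.05/(2√Y) = -0.0122603 at this income.
η = (dQ/dY)·(Y/Q) = -0.0122603 × (27280/64.075) = -5.22.
Since η < 0, the good is an inferior good.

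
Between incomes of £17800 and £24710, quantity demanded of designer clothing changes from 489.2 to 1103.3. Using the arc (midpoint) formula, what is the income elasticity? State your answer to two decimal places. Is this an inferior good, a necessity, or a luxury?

2.37 (luxury)

ΔQ = 1103.3 − 489.2 = 614.1; midpoint Q̄ = (489.2 + 1103.3)/2 = 796.25.
ΔI = 24710 − 17800 = 6910; midpoint Ī = (17800 + 24710)/2 = 21255.
η = (ΔQ/Q̄) ÷ (ΔI/Ī) = (614.1/796.25) ÷ (6910/21255) = 2.37.
η > 1 ⇒ luxury.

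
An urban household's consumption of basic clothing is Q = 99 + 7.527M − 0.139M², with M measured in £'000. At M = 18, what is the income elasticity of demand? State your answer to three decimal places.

0.240

At M = 18: Q = 189.4500.
dQ/dM = 7.527 − 0.278M = 2.52300.
η = (dQ/dM)·(M/Q) = 2.52300 × (18/189.4500) = 0.240.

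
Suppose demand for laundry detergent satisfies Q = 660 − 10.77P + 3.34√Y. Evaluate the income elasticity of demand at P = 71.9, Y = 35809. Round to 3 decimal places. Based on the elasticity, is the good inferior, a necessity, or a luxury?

At P = 71.9, Y = 35809: Q = 517.674.
Holding P constant, ∂Q/∂Y = 3.34/(2√Y) = 0.00882512.
η_Y = (∂Q/∂Y)·(Y/Q) = 0.00882512 × (35809/517.674) = 0.610.
Since 0 < η < 1, this is a necessity.

0.610 (necessity)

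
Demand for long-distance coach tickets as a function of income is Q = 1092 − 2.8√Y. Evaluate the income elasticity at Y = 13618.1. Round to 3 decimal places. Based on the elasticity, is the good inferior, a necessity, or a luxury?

-0.213 (inferior good)

At Y = 13618.1: Q = 765.249.
dQ/dY = -2.8/(2√Y) = -0.0119969 at this income.
η = (dQ/dY)·(Y/Q) = -0.0119969 × (13618.1/765.249) = -0.213.
Since η < 0, the good is an inferior good.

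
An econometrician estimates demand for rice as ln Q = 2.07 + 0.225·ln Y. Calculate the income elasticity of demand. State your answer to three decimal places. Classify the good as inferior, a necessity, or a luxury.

0.225 (necessity)

In a log-linear demand, the coefficient on ln Y is the income elasticity.
So η = 0.225.
0 < η < 1 ⇒ necessity.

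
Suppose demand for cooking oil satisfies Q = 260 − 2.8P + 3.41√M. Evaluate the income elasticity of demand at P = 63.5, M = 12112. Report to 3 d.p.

0.410

At P = 63.5, M = 12112: Q = 457.486.
Holding P constant, ∂Q/∂M = 3.41/(2√M) = 0.0154923.
η_M = (∂Q/∂M)·(M/Q) = 0.0154923 × (12112/457.486) = 0.410.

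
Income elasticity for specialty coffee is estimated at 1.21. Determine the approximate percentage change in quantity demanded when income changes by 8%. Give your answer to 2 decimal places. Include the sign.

%ΔQ ≈ η × %ΔI = 1.21 × 8% = 9.68%.

9.68%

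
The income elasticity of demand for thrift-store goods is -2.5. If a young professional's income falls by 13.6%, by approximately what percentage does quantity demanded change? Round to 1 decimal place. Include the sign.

%ΔQ ≈ η × %ΔI = -2.5 × (-13.6%) = 34.0%.

34.0%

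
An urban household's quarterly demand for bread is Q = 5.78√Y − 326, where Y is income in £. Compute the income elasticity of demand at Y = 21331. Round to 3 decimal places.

0.815

At Y = 21331: Q = 518.177.
dQ/dY = 5.78/(2√Y) = 0.0197876 at this income.
η = (dQ/dY)·(Y/Q) = 0.0197876 × (21331/518.177) = 0.815.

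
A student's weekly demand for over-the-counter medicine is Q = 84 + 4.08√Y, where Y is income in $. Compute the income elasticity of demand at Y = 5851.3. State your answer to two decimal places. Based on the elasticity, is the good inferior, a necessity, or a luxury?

0.39 (necessity)

At Y = 5851.3: Q = 396.095.
dQ/dY = 4.08/(2√Y) = 0.0266688 at this income.
η = (dQ/dY)·(Y/Q) = 0.0266688 × (5851.3/396.095) = 0.39.
Since 0 < η < 1, the good is a necessity.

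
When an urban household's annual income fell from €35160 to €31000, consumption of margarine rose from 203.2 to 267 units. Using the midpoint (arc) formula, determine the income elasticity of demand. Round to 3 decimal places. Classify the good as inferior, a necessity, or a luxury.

-2.158 (inferior good)

ΔQ = 267 − 203.2 = 63.8; midpoint Q̄ = (203.2 + 267)/2 = 235.1.
ΔI = 31000 − 35160 = -4160; midpoint Ī = (35160 + 31000)/2 = 33080.
η = (ΔQ/Q̄) ÷ (ΔI/Ī) = (63.8/235.1) ÷ (-4160/33080) = -2.158.
η < 0 ⇒ inferior good.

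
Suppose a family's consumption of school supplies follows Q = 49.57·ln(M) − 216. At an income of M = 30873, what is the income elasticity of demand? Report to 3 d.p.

0.167

At M = 30873: Q = 296.437.
dQ/dM = 49.57/M = 0.00160561 at this income.
η = (dQ/dM)·(M/Q) = 0.00160561 × (30873/296.437) = 0.167.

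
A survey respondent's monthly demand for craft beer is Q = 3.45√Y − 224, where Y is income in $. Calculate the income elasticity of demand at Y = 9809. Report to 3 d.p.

1.452

At Y = 9809: Q = 117.689.
dQ/dY = 3.45/(2√Y) = 0.0174171 at this income.
η = (dQ/dY)·(Y/Q) = 0.0174171 × (9809/117.689) = 1.452.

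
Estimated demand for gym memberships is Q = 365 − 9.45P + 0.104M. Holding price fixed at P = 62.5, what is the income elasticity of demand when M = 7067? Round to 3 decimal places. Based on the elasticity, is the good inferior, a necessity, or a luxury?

At P = 62.5, M = 7067: Q = 509.343.
Holding P constant, ∂Q/∂M = 0.104.
η_M = (∂Q/∂M)·(M/Q) = 0.104 × (7067/509.343) = 1.443.
Since η > 1, this is a luxury.

1.443 (luxury)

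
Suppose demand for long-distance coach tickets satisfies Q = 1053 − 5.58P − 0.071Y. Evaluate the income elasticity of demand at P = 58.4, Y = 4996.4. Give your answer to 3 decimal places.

At P = 58.4, Y = 4996.4: Q = 372.384.
Holding P constant, ∂Q/∂Y = −0.071.
η_Y = (∂Q/∂Y)·(Y/Q) = -0.071 × (4996.4/372.384) = -0.953.

-0.953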